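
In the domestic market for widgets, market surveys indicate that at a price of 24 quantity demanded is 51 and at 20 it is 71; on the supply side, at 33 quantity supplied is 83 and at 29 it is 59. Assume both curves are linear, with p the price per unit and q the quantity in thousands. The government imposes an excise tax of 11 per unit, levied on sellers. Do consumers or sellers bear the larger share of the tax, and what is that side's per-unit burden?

Demand slope: (71 − 51)/(20 − 24) = -5, so qd = 171 − 5p.
Supply slope: (59 − 83)/(29 − 33) = 6, so qs = 6p − 115.
Without the tax, 171 − 5p = 6p − 115 gives 11p = 286, so p* = 26 and q* = 41.
With the tax collected from sellers, supply shifts: qs = 6(p − 11) − 115.
Solving gives q = 11 with consumers paying 32 and sellers receiving 21 (the 11 wedge).
Per-unit burden: consumers 6, sellers 5.
Consumers take the larger share because demand is less price-elastic here (demand slope 5 vs supply slope 6).
The less price-elastic side of the market bears the larger share of a per-unit tax.

Consumers bear the larger share: 6 per unit.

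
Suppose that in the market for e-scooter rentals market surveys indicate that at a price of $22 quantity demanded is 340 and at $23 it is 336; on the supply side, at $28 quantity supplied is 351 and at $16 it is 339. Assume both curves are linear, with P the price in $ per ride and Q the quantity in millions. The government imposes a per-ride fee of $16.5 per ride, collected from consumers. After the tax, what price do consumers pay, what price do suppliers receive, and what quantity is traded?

Demand slope: (336 − 340)/(23 − 22) = -4, so Qd = 428 − 4P.
Supply slope: (339 − 351)/(16 − 28) = 1, so Qs = P + 323.
Before the tax: set 428 − 4P = P + 323 → P* = $21, Q* = 344.
With the tax collected from consumers, demand (in seller-price terms) shifts: Qd = 428 − 4(P + 16.5).
Solving gives Q = 330.8 with consumers paying $24.3 and suppliers receiving $7.8 (the $16.5 wedge).
The less price-elastic side of the market bears the larger share of a per-unit tax.

Consumers pay $24.3; suppliers receive $7.8; quantity = 330.8.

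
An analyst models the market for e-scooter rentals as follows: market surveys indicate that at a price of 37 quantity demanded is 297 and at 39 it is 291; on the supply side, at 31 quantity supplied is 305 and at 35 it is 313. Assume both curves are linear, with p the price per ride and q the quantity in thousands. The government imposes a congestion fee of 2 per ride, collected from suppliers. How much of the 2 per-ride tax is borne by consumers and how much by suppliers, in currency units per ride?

Consumers bear 0.8 per ride; suppliers bear 1.2 per ride.

Demand slope: (291 − 297)/(39 − 37) = -3, so qd = 408 − 3p.
Supply slope: (313 − 305)/(35 − 31) = 2, so qs = 2p + 243.
Before the tax: set 408 − 3p = 2p + 243 → p* = 33, q* = 309.
With the tax collected from suppliers, supply shifts: qs = 2(p − 2) + 243.
New equilibrium: consumers pay 33.8, suppliers receive 31.8, q = 306.6. (Wedge: pb − ps = 2.)
Burden on consumers: 0.8; on suppliers: 1.2. (They sum to 2.)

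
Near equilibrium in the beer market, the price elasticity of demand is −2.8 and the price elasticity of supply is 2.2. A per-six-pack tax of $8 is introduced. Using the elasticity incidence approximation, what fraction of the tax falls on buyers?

Incidence ratio: buyers' share ≈ εs / (εs + |εd|) = 2.2 / (2.2 + 2.8) = 0.44.
Supply is the less elastic side, so buyers bear the smaller share.

Buyers' share ≈ 0.44.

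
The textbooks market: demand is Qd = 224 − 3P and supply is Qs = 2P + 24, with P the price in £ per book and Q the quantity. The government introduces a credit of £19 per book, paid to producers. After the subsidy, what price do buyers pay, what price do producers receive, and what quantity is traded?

Without the subsidy, 224 − 3P = 2P + 24 gives 5P = 200, so P* = £40 and Q* = 104.
With a per-unit subsidy paid to producers, each receives P + 19 per unit sold, so supply becomes Qs = 2(P + 19) + 24.
Solving gives Q = 126.8 with buyers paying £32.4 and producers receiving £51.4 (the £19 wedge).

Buyers pay £32.4; producers receive £51.4; quantity = 126.8.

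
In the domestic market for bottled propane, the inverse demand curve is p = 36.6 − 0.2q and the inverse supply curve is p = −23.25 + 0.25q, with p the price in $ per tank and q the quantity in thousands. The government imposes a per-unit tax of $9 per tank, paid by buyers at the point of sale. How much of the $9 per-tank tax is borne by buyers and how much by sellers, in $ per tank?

Inverting to q(p) form: qd = 183 − 5p; qs = 4p + 93.
Before the tax: set 183 − 5p = 4p + 93 → p* = $10, q* = 133.
With the tax collected from buyers, demand (in seller-price terms) shifts: qd = 183 − 5(p + 9).
Solving gives q = 113 with buyers paying $14 and sellers receiving $5 (the $9 wedge).
Burden on buyers: $4; on sellers: $5. (They sum to $9.)

Buyers bear $4 per tank; sellers bear $5 per tank.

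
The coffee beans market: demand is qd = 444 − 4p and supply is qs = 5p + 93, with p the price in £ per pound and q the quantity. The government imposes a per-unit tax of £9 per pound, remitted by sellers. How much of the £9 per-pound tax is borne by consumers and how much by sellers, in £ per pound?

Consumers bear £5 per pound; sellers bear £4 per pound.

Before the tax: set 444 − 4p = 5p + 93 → p* = £39, q* = 288.
With the tax collected from sellers, supply shifts: qs = 5(p − 9) + 93.
New equilibrium: consumers pay £44, sellers receive £35, q = 268. (Wedge: pb − ps = 9.)
Burden on consumers: £5; on sellers: £4. (They sum to £9.)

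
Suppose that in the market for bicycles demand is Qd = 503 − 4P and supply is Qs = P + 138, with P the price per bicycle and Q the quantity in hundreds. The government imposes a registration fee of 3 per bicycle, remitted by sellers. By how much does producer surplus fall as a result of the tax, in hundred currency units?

Before the tax: set 503 − 4P = P + 138 → P* = 73, Q* = 211.
With the tax collected from sellers, supply shifts: Qs = (P − 3) + 138.
New equilibrium: consumers pay 73.6, sellers receive 70.6, Q = 208.6. (Wedge: Pb − Ps = 3.)
ΔPS is the trapezoid between Q = 208.6 and Q = 211 of height 2.4: ½ · (211 + 208.6) · 2.4 = 503.52.

Producer surplus falls by 503.52 hundred.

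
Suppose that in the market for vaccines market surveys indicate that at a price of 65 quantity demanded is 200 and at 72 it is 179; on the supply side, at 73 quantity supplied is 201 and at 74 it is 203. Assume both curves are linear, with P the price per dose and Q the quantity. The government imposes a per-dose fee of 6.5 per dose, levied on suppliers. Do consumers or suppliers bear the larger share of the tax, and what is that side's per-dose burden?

Demand slope: (179 − 200)/(72 − 65) = -3, so Qd = 395 − 3P.
Supply slope: (203 − 201)/(74 − 73) = 2, so Qs = 2P + 55.
Before the tax: set 395 − 3P = 2P + 55 → P* = 68, Q* = 191.
With the tax collected from suppliers, supply shifts: Qs = 2(P − 6.5) + 55.
Solving gives Q = 183.2 with consumers paying 70.6 and suppliers receiving 64.1 (the 6.5 wedge).
Per-dose burden: consumers 2.6, suppliers 3.9.
Suppliers take the larger share because supply is less price-elastic here (demand slope 3 vs supply slope 2).
The less price-elastic side of the market bears the larger share of a per-unit tax.

Suppliers bear the larger share: 3.9 per dose.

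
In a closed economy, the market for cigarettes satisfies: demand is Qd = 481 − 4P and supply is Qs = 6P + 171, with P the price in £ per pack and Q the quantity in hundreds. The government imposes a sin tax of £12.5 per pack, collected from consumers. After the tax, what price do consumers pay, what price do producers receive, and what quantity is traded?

Consumers pay £38.5; producers receive £26; quantity = 327.

Before the tax: set 481 − 4P = 6P + 171 → P* = £31, Q* = 357.
With the tax collected from consumers, demand (in seller-price terms) shifts: Qd = 481 − 4(P + 12.5).
New equilibrium: consumers pay £38.5, producers receive £26, Q = 327. (Wedge: Pb − Ps = 12.5.)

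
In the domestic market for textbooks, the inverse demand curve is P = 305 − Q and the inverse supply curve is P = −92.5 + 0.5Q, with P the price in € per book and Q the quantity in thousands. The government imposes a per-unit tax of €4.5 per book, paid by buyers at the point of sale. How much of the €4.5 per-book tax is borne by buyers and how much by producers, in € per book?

Buyers bear €3 per book; producers bear €1.5 per book.

Inverting to Q(P) form: Qd = 305 − P; Qs = 2P + 185.
Without the tax, 305 − P = 2P + 185 gives 3P = 120, so P* = €40 and Q* = 265.
With the tax collected from buyers, demand (in seller-price terms) shifts: Qd = 305 − (P + 4.5).
New equilibrium: buyers pay €43, producers receive €38.5, Q = 262. (Wedge: Pb − Ps = 4.5.)
Burden on buyers: €3; on producers: €1.5. (They sum to €4.5.)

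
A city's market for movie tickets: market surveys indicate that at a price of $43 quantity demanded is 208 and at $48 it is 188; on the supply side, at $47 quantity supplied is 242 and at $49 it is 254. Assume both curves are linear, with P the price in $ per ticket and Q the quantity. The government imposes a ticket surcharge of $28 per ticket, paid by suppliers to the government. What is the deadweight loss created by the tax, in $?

Demand slope: (188 − 208)/(48 − 43) = -4, so Qd = 380 − 4P.
Supply slope: (254 − 242)/(49 − 47) = 6, so Qs = 6P − 40.
Before the tax: set 380 − 4P = 6P − 40 → P* = $42, Q* = 212.
With the tax collected from suppliers, supply shifts: Qs = 6(P − 28) − 40.
New equilibrium: consumers pay $58.8, suppliers receive $30.8, Q = 144.8. (Wedge: Pb − Ps = 28.)
Quantity falls by |ΔQ| = |212 − 144.8| = 67.2.
DWL = ½ · t · |ΔQ| = ½ · 28 · 67.2 = $940.8.

Deadweight loss = $940.8.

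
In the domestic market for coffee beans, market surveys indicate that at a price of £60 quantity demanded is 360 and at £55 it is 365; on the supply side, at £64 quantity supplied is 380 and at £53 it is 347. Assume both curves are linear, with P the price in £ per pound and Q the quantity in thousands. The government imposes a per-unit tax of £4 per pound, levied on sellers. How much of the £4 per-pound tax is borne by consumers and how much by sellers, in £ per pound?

Consumers bear £3 per pound; sellers bear £1 per pound.

Demand slope: (365 − 360)/(55 − 60) = -1, so Qd = 420 − P.
Supply slope: (347 − 380)/(53 − 64) = 3, so Qs = 3P + 188.
Before the tax: set 420 − P = 3P + 188 → P* = £58, Q* = 362.
With the tax collected from sellers, supply shifts: Qs = 3(P − 4) + 188.
New equilibrium: consumers pay £61, sellers receive £57, Q = 359. (Wedge: Pb − Ps = 4.)
Burden on consumers: £3; on sellers: £1. (They sum to £4.)
The less price-elastic side of the market bears the larger share of a per-unit tax.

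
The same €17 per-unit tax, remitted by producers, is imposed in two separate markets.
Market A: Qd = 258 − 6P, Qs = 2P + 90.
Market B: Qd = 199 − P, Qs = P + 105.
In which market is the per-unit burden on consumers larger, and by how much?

Market B, by €4.25.

Market A: pre-tax P* = €21, Q* = 132; post-tax Q = 106.5; per-unit burden on consumers = €4.25.
Market B: pre-tax P* = €47, Q* = 152; post-tax Q = 143.5; per-unit burden on consumers = €8.5.
Difference: €4.25 vs €8.5 → market B is larger by €4.25.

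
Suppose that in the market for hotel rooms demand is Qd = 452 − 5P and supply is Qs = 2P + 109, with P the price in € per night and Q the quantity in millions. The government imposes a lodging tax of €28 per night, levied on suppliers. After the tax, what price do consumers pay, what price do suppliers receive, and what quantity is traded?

Consumers pay €57; suppliers receive €29; quantity = 167.

Without the tax, 452 − 5P = 2P + 109 gives 7P = 343, so P* = €49 and Q* = 207.
With the tax collected from suppliers, supply shifts: Qs = 2(P − 28) + 109.
New equilibrium: consumers pay €57, suppliers receive €29, Q = 167. (Wedge: Pb − Ps = 28.)
The less price-elastic side of the market bears the larger share of a per-unit tax.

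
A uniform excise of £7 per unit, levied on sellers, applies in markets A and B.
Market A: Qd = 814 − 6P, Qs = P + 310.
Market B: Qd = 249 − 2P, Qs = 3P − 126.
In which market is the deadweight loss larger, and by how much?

Market B, by £8.4.

Market A: pre-tax P* = £72, Q* = 382; post-tax Q = 376; deadweight loss = £21.
Market B: pre-tax P* = £75, Q* = 99; post-tax Q = 90.6; deadweight loss = £29.4.
Difference: £21 vs £29.4 → market B is larger by £8.4.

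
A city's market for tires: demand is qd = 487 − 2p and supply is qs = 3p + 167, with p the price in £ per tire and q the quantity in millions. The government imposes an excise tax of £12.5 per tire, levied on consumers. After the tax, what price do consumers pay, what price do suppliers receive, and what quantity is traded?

Consumers pay £71.5; suppliers receive £59; quantity = 344.

Before the tax: set 487 − 2p = 3p + 167 → p* = £64, q* = 359.
With the tax collected from consumers, demand (in seller-price terms) shifts: qd = 487 − 2(p + 12.5).
Solving gives q = 344 with consumers paying £71.5 and suppliers receiving £59 (the £12.5 wedge).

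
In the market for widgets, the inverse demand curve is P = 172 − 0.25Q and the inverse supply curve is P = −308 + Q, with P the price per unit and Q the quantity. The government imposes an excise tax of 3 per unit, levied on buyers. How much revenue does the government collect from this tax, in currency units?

Tax revenue = 1144.8.

Inverting to Q(P) form: Qd = 688 − 4P; Qs = P + 308.
Before the tax: set 688 − 4P = P + 308 → P* = 76, Q* = 384.
With the tax collected from buyers, demand (in seller-price terms) shifts: Qd = 688 − 4(P + 3).
New equilibrium: buyers pay 76.6, sellers receive 73.6, Q = 381.6. (Wedge: Pb − Ps = 3.)
Revenue = t · Q = 3 · 381.6 = 1144.8.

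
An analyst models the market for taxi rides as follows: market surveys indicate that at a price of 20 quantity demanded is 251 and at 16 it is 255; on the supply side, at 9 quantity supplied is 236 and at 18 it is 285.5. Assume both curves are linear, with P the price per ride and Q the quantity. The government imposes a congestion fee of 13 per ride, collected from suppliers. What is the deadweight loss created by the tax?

Deadweight loss = 71.5.

Demand slope: (255 − 251)/(16 − 20) = -1, so Qd = 271 − P.
Supply slope: (285.5 − 236)/(18 − 9) = 5.5, so Qs = 5.5P + 186.5.
Without the tax, 271 − P = 5.5P + 186.5 gives 6.5P = 84.5, so P* = 13 and Q* = 258.
With the tax collected from suppliers, supply shifts: Qs = 5.5(P − 13) + 186.5.
Solving gives Q = 247 with consumers paying 24 and suppliers receiving 11 (the 13 wedge).
Quantity falls by |ΔQ| = |258 − 247| = 11.
DWL = ½ · t · |ΔQ| = ½ · 13 · 11 = 71.5.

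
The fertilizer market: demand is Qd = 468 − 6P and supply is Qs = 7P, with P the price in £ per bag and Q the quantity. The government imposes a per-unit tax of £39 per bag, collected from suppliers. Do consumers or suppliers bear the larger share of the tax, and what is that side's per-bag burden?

Before the tax: set 468 − 6P = 7P → P* = £36, Q* = 252.
With the tax collected from suppliers, supply shifts: Qs = 7(P − 39).
Solving gives Q = 126 with consumers paying £57 and suppliers receiving £18 (the £39 wedge).
Per-bag burden: consumers £21, suppliers £18.
Consumers take the larger share because demand is less price-elastic here (demand slope 6 vs supply slope 7).
The less price-elastic side of the market bears the larger share of a per-unit tax.

Consumers bear the larger share: £21 per bag.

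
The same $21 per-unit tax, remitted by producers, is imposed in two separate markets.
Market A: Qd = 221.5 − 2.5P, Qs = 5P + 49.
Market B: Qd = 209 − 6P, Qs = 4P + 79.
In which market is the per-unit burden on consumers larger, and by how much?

Market A, by $5.6.

Market A: pre-tax P* = $23, Q* = 164; post-tax Q = 129; per-unit burden on consumers = $14.
Market B: pre-tax P* = $13, Q* = 131; post-tax Q = 80.6; per-unit burden on consumers = $8.4.
Difference: $14 vs $8.4 → market A is larger by $5.6.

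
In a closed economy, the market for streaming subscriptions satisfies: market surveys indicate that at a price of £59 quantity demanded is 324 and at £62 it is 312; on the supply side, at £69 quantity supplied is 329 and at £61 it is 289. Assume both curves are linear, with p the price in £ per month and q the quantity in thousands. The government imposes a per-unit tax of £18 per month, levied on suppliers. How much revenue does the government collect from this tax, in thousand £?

Demand slope: (312 − 324)/(62 − 59) = -4, so qd = 560 − 4p.
Supply slope: (289 − 329)/(61 − 69) = 5, so qs = 5p − 16.
Before the tax: set 560 − 4p = 5p − 16 → p* = £64, q* = 304.
With the tax collected from suppliers, supply shifts: qs = 5(p − 18) − 16.
New equilibrium: buyers pay £74, suppliers receive £56, q = 264. (Wedge: pb − ps = 18.)
Revenue = t · Q = 18 · 264 = £4752.

Tax revenue = £4752 thousand.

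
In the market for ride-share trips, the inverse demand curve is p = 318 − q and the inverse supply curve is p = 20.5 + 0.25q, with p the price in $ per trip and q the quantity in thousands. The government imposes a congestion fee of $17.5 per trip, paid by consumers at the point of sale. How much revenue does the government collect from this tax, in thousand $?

Tax revenue = $3920 thousand.

Rewrite in direct form: qd = 318 − p and qs = 4p − 82.
Without the tax, 318 − p = 4p − 82 gives 5p = 400, so p* = $80 and q* = 238.
With the tax collected from consumers, demand (in seller-price terms) shifts: qd = 318 − (p + 17.5).
New equilibrium: consumers pay $94, suppliers receive $76.5, q = 224. (Wedge: pb − ps = 17.5.)
Revenue = t · Q = 17.5 · 224 = $3920.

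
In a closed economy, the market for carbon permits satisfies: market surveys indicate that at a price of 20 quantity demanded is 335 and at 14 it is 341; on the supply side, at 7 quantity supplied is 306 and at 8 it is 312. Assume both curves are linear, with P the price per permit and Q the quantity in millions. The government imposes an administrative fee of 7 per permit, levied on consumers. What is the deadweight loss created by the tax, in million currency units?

Deadweight loss = 21 million.

Demand slope: (341 − 335)/(14 − 20) = -1, so Qd = 355 − P.
Supply slope: (312 − 306)/(8 − 7) = 6, so Qs = 6P + 264.
Before the tax: set 355 − P = 6P + 264 → P* = 13, Q* = 342.
With the tax collected from consumers, demand (in seller-price terms) shifts: Qd = 355 − (P + 7).
New equilibrium: consumers pay 19, sellers receive 12, Q = 336. (Wedge: Pb − Ps = 7.)
Quantity falls by |ΔQ| = |342 − 336| = 6.
DWL = ½ · t · |ΔQ| = ½ · 7 · 6 = 21.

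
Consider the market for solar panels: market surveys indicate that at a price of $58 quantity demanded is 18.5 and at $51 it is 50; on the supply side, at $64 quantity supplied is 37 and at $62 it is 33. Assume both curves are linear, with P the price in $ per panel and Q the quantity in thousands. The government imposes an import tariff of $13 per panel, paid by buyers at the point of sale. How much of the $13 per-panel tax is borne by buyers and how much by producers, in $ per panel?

Buyers bear $4 per panel; producers bear $9 per panel.

Demand slope: (50 − 18.5)/(51 − 58) = -4.5, so Qd = 279.5 − 4.5P.
Supply slope: (33 − 37)/(62 − 64) = 2, so Qs = 2P − 91.
Without the tax, 279.5 − 4.5P = 2P − 91 gives 6.5P = 370.5, so P* = $57 and Q* = 23.
With the tax collected from buyers, demand (in seller-price terms) shifts: Qd = 279.5 − 4.5(P + 13).
New equilibrium: buyers pay $61, producers receive $48, Q = 5. (Wedge: Pb − Ps = 13.)
Burden on buyers: $4; on producers: $9. (They sum to $13.)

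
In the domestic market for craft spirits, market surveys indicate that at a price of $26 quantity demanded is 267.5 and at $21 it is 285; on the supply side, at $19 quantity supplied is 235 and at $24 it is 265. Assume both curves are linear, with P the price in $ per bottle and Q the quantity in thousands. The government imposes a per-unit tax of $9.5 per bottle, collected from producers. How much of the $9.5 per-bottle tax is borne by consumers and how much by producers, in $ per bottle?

Demand slope: (285 − 267.5)/(21 − 26) = -3.5, so Qd = 358.5 − 3.5P.
Supply slope: (265 − 235)/(24 − 19) = 6, so Qs = 6P + 121.
Before the tax: set 358.5 − 3.5P = 6P + 121 → P* = $25, Q* = 271.
With the tax collected from producers, supply shifts: Qs = 6(P − 9.5) + 121.
New equilibrium: consumers pay $31, producers receive $21.5, Q = 250. (Wedge: Pb − Ps = 9.5.)
Burden on consumers: $6; on producers: $3.5. (They sum to $9.5.)

Consumers bear $6 per bottle; producers bear $3.5 per bottle.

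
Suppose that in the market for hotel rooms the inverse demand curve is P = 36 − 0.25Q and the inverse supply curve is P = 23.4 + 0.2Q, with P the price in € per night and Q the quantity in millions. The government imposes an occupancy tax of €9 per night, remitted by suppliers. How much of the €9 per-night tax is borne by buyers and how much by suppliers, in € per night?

Buyers bear €5 per night; suppliers bear €4 per night.

Inverting to Q(P) form: Qd = 144 − 4P; Qs = 5P − 117.
Before the tax: set 144 − 4P = 5P − 117 → P* = €29, Q* = 28.
With the tax collected from suppliers, supply shifts: Qs = 5(P − 9) − 117.
Solving gives Q = 8 with buyers paying €34 and suppliers receiving €25 (the €9 wedge).
Burden on buyers: €5; on suppliers: €4. (They sum to €9.)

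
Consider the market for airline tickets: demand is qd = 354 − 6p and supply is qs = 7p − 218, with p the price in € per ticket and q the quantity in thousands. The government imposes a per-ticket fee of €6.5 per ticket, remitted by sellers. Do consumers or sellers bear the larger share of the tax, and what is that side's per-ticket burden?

Before the tax: set 354 − 6p = 7p − 218 → p* = €44, q* = 90.
With the tax collected from sellers, supply shifts: qs = 7(p − 6.5) − 218.
New equilibrium: consumers pay €47.5, sellers receive €41, q = 69. (Wedge: pb − ps = 6.5.)
Per-ticket burden: consumers €3.5, sellers €3.
Consumers take the larger share because demand is less price-elastic here (demand slope 6 vs supply slope 7).
The less price-elastic side of the market bears the larger share of a per-unit tax.

Consumers bear the larger share: €3.5 per ticket.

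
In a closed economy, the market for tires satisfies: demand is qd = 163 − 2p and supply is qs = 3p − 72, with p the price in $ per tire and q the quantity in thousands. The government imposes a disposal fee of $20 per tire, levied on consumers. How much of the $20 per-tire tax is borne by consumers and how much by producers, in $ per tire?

Consumers bear $12 per tire; producers bear $8 per tire.

Without the tax, 163 − 2p = 3p − 72 gives 5p = 235, so p* = $47 and q* = 69.
With the tax collected from consumers, demand (in seller-price terms) shifts: qd = 163 − 2(p + 20).
Solving gives q = 45 with consumers paying $59 and producers receiving $39 (the $20 wedge).
Burden on consumers: $12; on producers: $8. (They sum to $20.)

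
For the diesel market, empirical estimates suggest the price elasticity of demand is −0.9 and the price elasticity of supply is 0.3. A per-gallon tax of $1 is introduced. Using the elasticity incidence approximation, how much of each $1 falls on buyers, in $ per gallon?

Incidence ratio: buyers' share ≈ εs / (εs + |εd|) = 0.3 / (0.3 + 0.9) = 0.25.
So buyers bear ≈ 0.25 × $1 = $0.25; sellers bear $0.75.

Buyers bear ≈ $0.25 per gallon.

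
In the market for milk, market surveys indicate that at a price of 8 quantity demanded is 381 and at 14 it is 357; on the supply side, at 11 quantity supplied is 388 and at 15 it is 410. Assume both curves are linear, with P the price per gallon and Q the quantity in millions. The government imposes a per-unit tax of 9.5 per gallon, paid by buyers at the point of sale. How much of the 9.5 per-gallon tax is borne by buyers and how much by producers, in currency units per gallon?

Buyers bear 5.5 per gallon; producers bear 4 per gallon.

Demand slope: (357 − 381)/(14 − 8) = -4, so Qd = 413 − 4P.
Supply slope: (410 − 388)/(15 − 11) = 5.5, so Qs = 5.5P + 327.5.
Without the tax, 413 − 4P = 5.5P + 327.5 gives 9.5P = 85.5, so P* = 9 and Q* = 377.
With the tax collected from buyers, demand (in seller-price terms) shifts: Qd = 413 − 4(P + 9.5).
Solving gives Q = 355 with buyers paying 14.5 and producers receiving 5 (the 9.5 wedge).
Burden on buyers: 5.5; on producers: 4. (They sum to 9.5.)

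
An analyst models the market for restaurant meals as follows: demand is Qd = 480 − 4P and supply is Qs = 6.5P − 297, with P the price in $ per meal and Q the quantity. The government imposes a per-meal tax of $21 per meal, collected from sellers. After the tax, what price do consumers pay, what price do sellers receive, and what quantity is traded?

Before the tax: set 480 − 4P = 6.5P − 297 → P* = $74, Q* = 184.
With the tax collected from sellers, supply shifts: Qs = 6.5(P − 21) − 297.
New equilibrium: consumers pay $87, sellers receive $66, Q = 132. (Wedge: Pb − Ps = 21.)

Consumers pay $87; sellers receive $66; quantity = 132.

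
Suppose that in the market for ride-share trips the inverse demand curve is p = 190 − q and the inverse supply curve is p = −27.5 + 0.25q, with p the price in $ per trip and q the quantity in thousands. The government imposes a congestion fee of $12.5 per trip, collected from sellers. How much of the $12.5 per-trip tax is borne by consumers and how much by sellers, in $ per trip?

Inverting to q(p) form: qd = 190 − p; qs = 4p + 110.
Before the tax: set 190 − p = 4p + 110 → p* = $16, q* = 174.
With the tax collected from sellers, supply shifts: qs = 4(p − 12.5) + 110.
Solving gives q = 164 with consumers paying $26 and sellers receiving $13.5 (the $12.5 wedge).
Burden on consumers: $10; on sellers: $2.5. (They sum to $12.5.)
The less price-elastic side of the market bears the larger share of a per-unit tax.

Consumers bear $10 per trip; sellers bear $2.5 per trip.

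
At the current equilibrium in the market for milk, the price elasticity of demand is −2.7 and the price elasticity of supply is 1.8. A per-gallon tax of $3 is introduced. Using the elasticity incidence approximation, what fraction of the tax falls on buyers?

Incidence ratio: buyers' share ≈ εs / (εs + |εd|) = 1.8 / (1.8 + 2.7) = 0.4.
Supply is the less elastic side, so buyers bear the smaller share.

Buyers' share ≈ 0.4.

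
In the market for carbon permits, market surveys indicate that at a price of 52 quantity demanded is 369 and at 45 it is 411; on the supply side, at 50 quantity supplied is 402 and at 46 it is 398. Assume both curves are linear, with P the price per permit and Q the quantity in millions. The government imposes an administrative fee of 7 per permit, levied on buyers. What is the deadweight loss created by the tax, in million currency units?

Deadweight loss = 21 million.

Demand slope: (411 − 369)/(45 − 52) = -6, so Qd = 681 − 6P.
Supply slope: (398 − 402)/(46 − 50) = 1, so Qs = P + 352.
Before the tax: set 681 − 6P = P + 352 → P* = 47, Q* = 399.
With the tax collected from buyers, demand (in seller-price terms) shifts: Qd = 681 − 6(P + 7).
Solving gives Q = 393 with buyers paying 48 and suppliers receiving 41 (the 7 wedge).
Quantity falls by |ΔQ| = |399 − 393| = 6.
DWL = ½ · t · |ΔQ| = ½ · 7 · 6 = 21.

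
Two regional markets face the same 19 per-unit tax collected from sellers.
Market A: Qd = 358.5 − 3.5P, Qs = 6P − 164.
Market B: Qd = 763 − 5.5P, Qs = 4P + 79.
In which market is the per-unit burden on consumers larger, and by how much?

Market A, by 4.

Market A: pre-tax P* = 55, Q* = 166; post-tax Q = 124; per-unit burden on consumers = 12.
Market B: pre-tax P* = 72, Q* = 367; post-tax Q = 323; per-unit burden on consumers = 8.
Difference: 12 vs 8 → market A is larger by 4.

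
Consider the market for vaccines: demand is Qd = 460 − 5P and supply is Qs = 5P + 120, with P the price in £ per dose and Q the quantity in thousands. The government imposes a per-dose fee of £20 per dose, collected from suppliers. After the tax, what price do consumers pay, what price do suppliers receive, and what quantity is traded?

Consumers pay £44; suppliers receive £24; quantity = 240.

Without the tax, 460 − 5P = 5P + 120 gives 10P = 340, so P* = £34 and Q* = 290.
With the tax collected from suppliers, supply shifts: Qs = 5(P − 20) + 120.
New equilibrium: consumers pay £44, suppliers receive £24, Q = 240. (Wedge: Pb − Ps = 20.)
The less price-elastic side of the market bears the larger share of a per-unit tax.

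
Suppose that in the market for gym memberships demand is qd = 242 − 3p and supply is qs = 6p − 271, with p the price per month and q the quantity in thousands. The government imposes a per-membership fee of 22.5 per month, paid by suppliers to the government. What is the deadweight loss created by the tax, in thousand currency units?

Without the tax, 242 − 3p = 6p − 271 gives 9p = 513, so p* = 57 and q* = 71.
With the tax collected from suppliers, supply shifts: qs = 6(p − 22.5) − 271.
Solving gives q = 26 with buyers paying 72 and suppliers receiving 49.5 (the 22.5 wedge).
Quantity falls by |ΔQ| = |71 − 26| = 45.
DWL = ½ · t · |ΔQ| = ½ · 22.5 · 45 = 506.25.

Deadweight loss = 506.25 thousand.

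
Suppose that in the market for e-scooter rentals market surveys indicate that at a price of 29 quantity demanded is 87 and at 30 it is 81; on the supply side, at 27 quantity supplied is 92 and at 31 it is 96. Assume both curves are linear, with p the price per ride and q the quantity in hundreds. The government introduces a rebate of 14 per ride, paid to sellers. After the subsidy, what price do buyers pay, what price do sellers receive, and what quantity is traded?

Demand slope: (81 − 87)/(30 − 29) = -6, so qd = 261 − 6p.
Supply slope: (96 − 92)/(31 − 27) = 1, so qs = p + 65.
Before the subsidy: set 261 − 6p = p + 65 → p* = 28, q* = 93.
With a per-unit subsidy paid to sellers, each receives p + 14 per unit sold, so supply becomes qs = (p + 14) + 65.
New equilibrium: buyers pay 26, sellers receive 40, q = 105. (Wedge: pb − ps = −14.)

Buyers pay 26; sellers receive 40; quantity = 105.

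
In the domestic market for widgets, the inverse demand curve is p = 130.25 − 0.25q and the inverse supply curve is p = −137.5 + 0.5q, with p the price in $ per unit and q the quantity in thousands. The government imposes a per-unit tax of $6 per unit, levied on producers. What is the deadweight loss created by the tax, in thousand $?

Inverting to q(p) form: qd = 521 − 4p; qs = 2p + 275.
Without the tax, 521 − 4p = 2p + 275 gives 6p = 246, so p* = $41 and q* = 357.
With the tax collected from producers, supply shifts: qs = 2(p − 6) + 275.
Solving gives q = 349 with buyers paying $43 and producers receiving $37 (the $6 wedge).
Quantity falls by |ΔQ| = |357 − 349| = 8.
DWL = ½ · t · |ΔQ| = ½ · 6 · 8 = $24.

Deadweight loss = $24 thousand.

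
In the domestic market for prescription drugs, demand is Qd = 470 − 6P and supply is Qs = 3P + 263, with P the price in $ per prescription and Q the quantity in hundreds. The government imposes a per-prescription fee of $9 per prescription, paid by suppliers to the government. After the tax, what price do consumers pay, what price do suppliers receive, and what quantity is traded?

Without the tax, 470 − 6P = 3P + 263 gives 9P = 207, so P* = $23 and Q* = 332.
With the tax collected from suppliers, supply shifts: Qs = 3(P − 9) + 263.
Solving gives Q = 314 with consumers paying $26 and suppliers receiving $17 (the $9 wedge).
The less price-elastic side of the market bears the larger share of a per-unit tax.

Consumers pay $26; suppliers receive $17; quantity = 314.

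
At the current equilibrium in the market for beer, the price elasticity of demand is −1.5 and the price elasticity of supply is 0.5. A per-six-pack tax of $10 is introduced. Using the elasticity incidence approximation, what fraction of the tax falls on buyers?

Buyers' share ≈ 0.25.

Incidence ratio: buyers' share ≈ εs / (εs + |εd|) = 0.5 / (0.5 + 1.5) = 0.25.
Supply is the less elastic side, so buyers bear the smaller share.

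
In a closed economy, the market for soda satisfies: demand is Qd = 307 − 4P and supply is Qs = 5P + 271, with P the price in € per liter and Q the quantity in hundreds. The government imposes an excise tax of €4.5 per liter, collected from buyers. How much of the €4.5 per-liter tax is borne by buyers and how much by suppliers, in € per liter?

Before the tax: set 307 − 4P = 5P + 271 → P* = €4, Q* = 291.
With the tax collected from buyers, demand (in seller-price terms) shifts: Qd = 307 − 4(P + 4.5).
New equilibrium: buyers pay €6.5, suppliers receive €2, Q = 281. (Wedge: Pb − Ps = 4.5.)
Burden on buyers: €2.5; on suppliers: €2. (They sum to €4.5.)

Buyers bear €2.5 per liter; suppliers bear €2 per liter.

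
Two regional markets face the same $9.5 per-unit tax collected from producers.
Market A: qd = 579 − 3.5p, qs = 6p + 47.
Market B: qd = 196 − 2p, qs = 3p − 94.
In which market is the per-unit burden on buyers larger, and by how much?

Market A, by $0.3.

Market A: pre-tax p* = $56, q* = 383; post-tax q = 362; per-unit burden on buyers = $6.
Market B: pre-tax p* = $58, q* = 80; post-tax q = 68.6; per-unit burden on buyers = $5.7.
Difference: $6 vs $5.7 → market A is larger by $0.3.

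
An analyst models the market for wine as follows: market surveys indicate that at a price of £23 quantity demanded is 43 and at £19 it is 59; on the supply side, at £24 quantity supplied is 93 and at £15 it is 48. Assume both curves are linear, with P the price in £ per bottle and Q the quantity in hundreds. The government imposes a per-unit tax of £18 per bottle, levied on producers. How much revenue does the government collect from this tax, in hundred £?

Tax revenue = £414 hundred.

Demand slope: (59 − 43)/(19 − 23) = -4, so Qd = 135 − 4P.
Supply slope: (48 − 93)/(15 − 24) = 5, so Qs = 5P − 27.
Without the tax, 135 − 4P = 5P − 27 gives 9P = 162, so P* = £18 and Q* = 63.
With the tax collected from producers, supply shifts: Qs = 5(P − 18) − 27.
New equilibrium: consumers pay £28, producers receive £10, Q = 23. (Wedge: Pb − Ps = 18.)
Revenue = t · Q = 18 · 23 = £414.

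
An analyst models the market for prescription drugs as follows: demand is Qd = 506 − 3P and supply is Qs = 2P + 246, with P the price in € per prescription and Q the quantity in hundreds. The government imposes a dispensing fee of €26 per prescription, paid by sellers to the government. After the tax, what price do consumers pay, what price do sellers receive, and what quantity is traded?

Without the tax, 506 − 3P = 2P + 246 gives 5P = 260, so P* = €52 and Q* = 350.
With the tax collected from sellers, supply shifts: Qs = 2(P − 26) + 246.
New equilibrium: consumers pay €62.4, sellers receive €36.4, Q = 318.8. (Wedge: Pb − Ps = 26.)
The less price-elastic side of the market bears the larger share of a per-unit tax.

Consumers pay €62.4; sellers receive €36.4; quantity = 318.8.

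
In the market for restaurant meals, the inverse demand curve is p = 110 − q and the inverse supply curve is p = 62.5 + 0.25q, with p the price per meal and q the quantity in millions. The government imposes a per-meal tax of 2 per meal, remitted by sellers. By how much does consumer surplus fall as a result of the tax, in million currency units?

Consumer surplus falls by 59.52 million.

Rewrite in direct form: qd = 110 − p and qs = 4p − 250.
Without the tax, 110 − p = 4p − 250 gives 5p = 360, so p* = 72 and q* = 38.
With the tax collected from sellers, supply shifts: qs = 4(p − 2) − 250.
New equilibrium: consumers pay 73.6, sellers receive 71.6, q = 36.4. (Wedge: pb − ps = 2.)
ΔCS is the trapezoid between Q = 36.4 and Q = 38 of height 1.6: ½ · (38 + 36.4) · 1.6 = 59.52.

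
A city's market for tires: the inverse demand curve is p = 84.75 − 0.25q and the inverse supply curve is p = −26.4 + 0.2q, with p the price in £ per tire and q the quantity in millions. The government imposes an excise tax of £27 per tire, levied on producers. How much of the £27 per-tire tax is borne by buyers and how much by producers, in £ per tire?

Rewrite in direct form: qd = 339 − 4p and qs = 5p + 132.
Without the tax, 339 − 4p = 5p + 132 gives 9p = 207, so p* = £23 and q* = 247.
With the tax collected from producers, supply shifts: qs = 5(p − 27) + 132.
Solving gives q = 187 with buyers paying £38 and producers receiving £11 (the £27 wedge).
Burden on buyers: £15; on producers: £12. (They sum to £27.)

Buyers bear £15 per tire; producers bear £12 per tire.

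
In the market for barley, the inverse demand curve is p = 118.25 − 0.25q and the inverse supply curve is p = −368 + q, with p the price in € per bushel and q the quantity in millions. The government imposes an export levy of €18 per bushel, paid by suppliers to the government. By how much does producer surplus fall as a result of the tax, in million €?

Producer surplus falls by €5497.92 million.

Inverting to q(p) form: qd = 473 − 4p; qs = p + 368.
Before the tax: set 473 − 4p = p + 368 → p* = €21, q* = 389.
With the tax collected from suppliers, supply shifts: qs = (p − 18) + 368.
New equilibrium: consumers pay €24.6, suppliers receive €6.6, q = 374.6. (Wedge: pb − ps = 18.)
ΔPS is the trapezoid between Q = 374.6 and Q = 389 of height €14.4: ½ · (389 + 374.6) · 14.4 = €5497.92.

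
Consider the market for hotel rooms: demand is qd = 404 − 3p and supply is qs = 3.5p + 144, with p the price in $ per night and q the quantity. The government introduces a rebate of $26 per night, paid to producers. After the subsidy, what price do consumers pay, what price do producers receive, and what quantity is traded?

Before the subsidy: set 404 − 3p = 3.5p + 144 → p* = $40, q* = 284.
With a per-unit subsidy paid to producers, each receives p + 26 per unit sold, so supply becomes qs = 3.5(p + 26) + 144.
New equilibrium: consumers pay $26, producers receive $52, q = 326. (Wedge: pb − ps = −26.)

Consumers pay $26; producers receive $52; quantity = 326.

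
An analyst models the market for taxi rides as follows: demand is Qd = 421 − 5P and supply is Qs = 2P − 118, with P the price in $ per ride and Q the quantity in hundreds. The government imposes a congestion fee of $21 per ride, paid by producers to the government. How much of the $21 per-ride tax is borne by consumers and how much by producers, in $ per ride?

Consumers bear $6 per ride; producers bear $15 per ride.

Without the tax, 421 − 5P = 2P − 118 gives 7P = 539, so P* = $77 and Q* = 36.
With the tax collected from producers, supply shifts: Qs = 2(P − 21) − 118.
New equilibrium: consumers pay $83, producers receive $62, Q = 6. (Wedge: Pb − Ps = 21.)
Burden on consumers: $6; on producers: $15. (They sum to $21.)
The less price-elastic side of the market bears the larger share of a per-unit tax.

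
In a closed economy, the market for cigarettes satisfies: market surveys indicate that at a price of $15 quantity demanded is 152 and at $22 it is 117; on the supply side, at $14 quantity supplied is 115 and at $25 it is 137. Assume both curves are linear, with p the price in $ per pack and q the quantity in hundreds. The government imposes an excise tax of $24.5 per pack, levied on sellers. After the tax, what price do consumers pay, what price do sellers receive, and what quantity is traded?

Demand slope: (117 − 152)/(22 − 15) = -5, so qd = 227 − 5p.
Supply slope: (137 − 115)/(25 − 14) = 2, so qs = 2p + 87.
Before the tax: set 227 − 5p = 2p + 87 → p* = $20, q* = 127.
With the tax collected from sellers, supply shifts: qs = 2(p − 24.5) + 87.
Solving gives q = 92 with consumers paying $27 and sellers receiving $2.5 (the $24.5 wedge).

Consumers pay $27; sellers receive $2.5; quantity = 92.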